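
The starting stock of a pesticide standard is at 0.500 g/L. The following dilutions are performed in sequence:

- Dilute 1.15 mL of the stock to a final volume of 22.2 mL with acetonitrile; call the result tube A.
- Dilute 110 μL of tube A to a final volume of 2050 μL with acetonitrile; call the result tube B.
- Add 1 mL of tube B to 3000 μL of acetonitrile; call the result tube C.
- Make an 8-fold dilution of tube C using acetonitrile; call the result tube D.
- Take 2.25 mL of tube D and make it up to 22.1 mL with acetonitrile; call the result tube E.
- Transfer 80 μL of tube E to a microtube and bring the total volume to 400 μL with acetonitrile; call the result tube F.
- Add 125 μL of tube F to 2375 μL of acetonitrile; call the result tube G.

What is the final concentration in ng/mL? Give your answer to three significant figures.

Step 1: 1.15 mL brought to 22.2 mL → factor 22.2/1.15 = 19.304
Step 2: 110 μL brought to 2050 μL → factor 2050/110 = 18.636
Step 3: 1 mL + 3000 μL = 4 mL total → factor 4/1 = 4
Step 4: 8-fold → factor 8
Step 5: 2.25 mL brought to 22.1 mL → factor 22.1/2.25 = 9.8222
Step 6: 80 μL brought to 400 μL → factor 400/80 = 5
Step 7: 125 μL + 2375 μL = 2500 μL total → factor 2500/125 = 20
Overall dilution factor = 19.304 × 18.636 × 4 × 8 × 9.8222 × 5 × 20 = 1.1308 × 10^7
Final = 0.500 g/L / 1.1308 × 10^7 = 4.422 × 10^-8 g/L = 0.0442 ng/mL

0.0442 ng/mL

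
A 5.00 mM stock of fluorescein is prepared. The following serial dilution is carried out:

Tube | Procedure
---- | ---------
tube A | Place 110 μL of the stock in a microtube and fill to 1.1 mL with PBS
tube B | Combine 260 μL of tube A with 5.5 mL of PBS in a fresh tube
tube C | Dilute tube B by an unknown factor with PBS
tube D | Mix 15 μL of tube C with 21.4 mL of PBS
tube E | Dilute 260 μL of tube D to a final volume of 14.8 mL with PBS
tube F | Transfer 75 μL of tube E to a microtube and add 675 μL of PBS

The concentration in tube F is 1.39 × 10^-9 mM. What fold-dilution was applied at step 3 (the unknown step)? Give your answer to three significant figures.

20.0-fold

Step 1: 110 μL brought to 1.1 mL → factor 1100/110 = 10
Step 2: 260 μL + 5.5 mL = 5760 μL total → factor 5760/260 = 22.154
Step 3: unknown factor x
Step 4: 15 μL + 21.4 mL = 21415 μL total → factor 21415/15 = 1427.7
Step 5: 260 μL brought to 14.8 mL → factor 14800/260 = 56.923
Step 6: 75 μL + 675 μL = 750 μL total → factor 750/75 = 10
Product of known-step factors = 1.8004 × 10^8
Overall factor = 5.00 mM / (1.39 × 10^-9 mM) = 3.5971 × 10^9
x = 3.5971 × 10^9 / 1.8004 × 10^8 = 20.0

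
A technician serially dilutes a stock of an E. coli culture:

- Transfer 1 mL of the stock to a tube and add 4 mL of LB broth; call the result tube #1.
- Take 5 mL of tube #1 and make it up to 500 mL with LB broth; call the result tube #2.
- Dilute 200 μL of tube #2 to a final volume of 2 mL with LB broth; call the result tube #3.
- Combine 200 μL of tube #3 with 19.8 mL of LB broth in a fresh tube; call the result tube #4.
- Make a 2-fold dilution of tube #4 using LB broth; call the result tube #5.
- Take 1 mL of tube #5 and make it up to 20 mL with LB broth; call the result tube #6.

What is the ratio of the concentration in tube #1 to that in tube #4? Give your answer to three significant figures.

Step 1: 1 mL + 4 mL = 5 mL total → factor 5/1 = 5
Step 2: 5 mL brought to 500 mL → factor 500/5 = 100
Step 3: 200 μL brought to 2 mL → factor 2000/200 = 10
Step 4: 200 μL + 19.8 mL = 20000 μL total → factor 20000/200 = 100
Dilution factor to tube #1 = 5; to tube #4 = 5 × 10^5
[tube #1]/[tube #4] = (factor to tube #4)/(factor to tube #1) = 5 × 10^5/5 = 1.00 × 10^5

1.00 × 10^5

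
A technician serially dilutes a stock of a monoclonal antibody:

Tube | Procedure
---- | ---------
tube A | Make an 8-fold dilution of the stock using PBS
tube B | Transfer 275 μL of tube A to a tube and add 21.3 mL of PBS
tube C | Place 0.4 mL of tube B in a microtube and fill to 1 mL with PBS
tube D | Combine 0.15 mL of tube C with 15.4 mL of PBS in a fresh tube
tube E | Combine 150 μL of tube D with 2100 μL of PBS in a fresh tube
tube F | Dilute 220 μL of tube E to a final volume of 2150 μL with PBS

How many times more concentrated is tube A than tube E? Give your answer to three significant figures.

3.05 × 10^5

Step 1: 8-fold → factor 8
Step 2: 275 μL + 21.3 mL = 21575 μL total → factor 21575/275 = 78.455
Step 3: 0.4 mL brought to 1 mL → factor 1/0.4 = 2.5
Step 4: 0.15 mL + 15.4 mL = 15.55 mL total → factor 15.55/0.15 = 103.67
Step 5: 150 μL + 2100 μL = 2250 μL total → factor 2250/150 = 15
Dilution factor to tube A = 8; to tube E = 2.4399 × 10^6
[tube A]/[tube E] = (factor to tube E)/(factor to tube A) = 2.4399 × 10^6/8 = 3.05 × 10^5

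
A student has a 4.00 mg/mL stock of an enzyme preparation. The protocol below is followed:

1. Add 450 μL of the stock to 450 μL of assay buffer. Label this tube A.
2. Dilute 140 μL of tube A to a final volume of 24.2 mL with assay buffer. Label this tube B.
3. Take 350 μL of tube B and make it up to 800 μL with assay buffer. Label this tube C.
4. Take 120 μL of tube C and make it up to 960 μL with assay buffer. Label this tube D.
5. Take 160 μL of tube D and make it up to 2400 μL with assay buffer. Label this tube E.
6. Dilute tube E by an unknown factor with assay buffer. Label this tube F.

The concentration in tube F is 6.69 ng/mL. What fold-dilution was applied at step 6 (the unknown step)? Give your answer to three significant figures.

Step 1: 450 μL + 450 μL = 900 μL total → factor 900/450 = 2
Step 2: 140 μL brought to 24.2 mL → factor 24200/140 = 172.86
Step 3: 350 μL brought to 800 μL → factor 800/350 = 2.2857
Step 4: 120 μL brought to 960 μL → factor 960/120 = 8
Step 5: 160 μL brought to 2400 μL → factor 2400/160 = 15
Step 6: unknown factor x
Product of known-step factors = 94824
Overall factor = 4.00 mg/mL / (6.69 ng/mL) = 5.9791 × 10^5
x = 5.9791 × 10^5 / 94824 = 6.31

6.31-fold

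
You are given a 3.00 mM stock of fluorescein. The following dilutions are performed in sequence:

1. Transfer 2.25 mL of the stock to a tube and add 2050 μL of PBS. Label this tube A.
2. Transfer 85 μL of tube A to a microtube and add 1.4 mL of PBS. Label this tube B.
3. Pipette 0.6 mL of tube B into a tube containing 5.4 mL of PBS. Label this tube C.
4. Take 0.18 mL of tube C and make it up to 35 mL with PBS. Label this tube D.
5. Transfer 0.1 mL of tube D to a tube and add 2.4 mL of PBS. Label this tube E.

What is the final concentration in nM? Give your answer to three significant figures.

1.85 nM

Step 1: 2.25 mL + 2050 μL = 4.3 mL total → factor 4.3/2.25 = 1.9111
Step 2: 85 μL + 1.4 mL = 1485 μL total → factor 1485/85 = 17.471
Step 3: 0.6 mL + 5.4 mL = 6 mL total → factor 6/0.6 = 10
Step 4: 0.18 mL brought to 35 mL → factor 35/0.18 = 194.44
Step 5: 0.1 mL + 2.4 mL = 2.5 mL total → factor 2.5/0.1 = 25
Overall dilution factor = 1.9111 × 17.471 × 10 × 194.44 × 25 = 1.623 × 10^6
Final = 3.00 mM / 1.623 × 10^6 = 1.848 × 10^-6 mM = 1.85 nM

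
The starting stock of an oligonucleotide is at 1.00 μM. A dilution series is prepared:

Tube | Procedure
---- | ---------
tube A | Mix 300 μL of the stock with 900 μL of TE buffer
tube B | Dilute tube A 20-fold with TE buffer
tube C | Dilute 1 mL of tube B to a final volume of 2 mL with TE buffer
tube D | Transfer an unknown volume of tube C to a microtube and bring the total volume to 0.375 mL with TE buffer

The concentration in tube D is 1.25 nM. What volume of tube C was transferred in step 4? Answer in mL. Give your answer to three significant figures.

Step 1: 300 μL + 900 μL = 1200 μL total → factor 1200/300 = 4
Step 2: 20-fold → factor 20
Step 3: 1 mL brought to 2 mL → factor 2/1 = 2
Step 4: v brought to 0.375 mL → factor = 0.375 mL/v
Product of known-step factors = 160
Overall factor = 1.00 μM / (1.25 nM) = 800
Step-4 factor = 800 / 160 = 5
v = 0.375 mL / 5 = 0.0750 mL

0.0750 mL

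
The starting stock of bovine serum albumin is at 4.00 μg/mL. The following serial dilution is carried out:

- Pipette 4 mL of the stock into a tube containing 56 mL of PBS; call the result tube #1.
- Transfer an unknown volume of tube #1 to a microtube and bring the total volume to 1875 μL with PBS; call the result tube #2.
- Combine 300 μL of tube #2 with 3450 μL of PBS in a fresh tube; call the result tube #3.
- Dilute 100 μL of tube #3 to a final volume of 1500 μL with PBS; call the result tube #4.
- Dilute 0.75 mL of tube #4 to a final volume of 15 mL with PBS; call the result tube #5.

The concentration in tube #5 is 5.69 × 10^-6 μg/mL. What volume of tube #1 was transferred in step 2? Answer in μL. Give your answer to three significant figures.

Step 1: 4 mL + 56 mL = 60 mL total → factor 60/4 = 15
Step 2: v brought to 1875 μL → factor = 1875 μL/v
Step 3: 300 μL + 3450 μL = 3750 μL total → factor 3750/300 = 12.5
Step 4: 100 μL brought to 1500 μL → factor 1500/100 = 15
Step 5: 0.75 mL brought to 15 mL → factor 15/0.75 = 20
Product of known-step factors = 56250
Overall factor = 4.00 μg/mL / (5.69 × 10^-6 μg/mL) = 7.0299 × 10^5
Step-2 factor = 7.0299 × 10^5 / 56250 = 12.498
v = 1875 μL / 12.498 = 150 μL

150 μL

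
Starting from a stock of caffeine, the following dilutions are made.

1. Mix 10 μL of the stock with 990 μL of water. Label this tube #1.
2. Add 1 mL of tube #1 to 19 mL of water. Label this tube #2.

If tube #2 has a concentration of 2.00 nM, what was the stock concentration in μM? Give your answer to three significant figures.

4.00 μM

Step 1: 10 μL + 990 μL = 1000 μL total → factor 1000/10 = 100
Step 2: 1 mL + 19 mL = 20 mL total → factor 20/1 = 20
Overall dilution factor = 100 × 20 = 2000
Stock = 2.00 nM × 2000 = 4000 nM = 4.00 μM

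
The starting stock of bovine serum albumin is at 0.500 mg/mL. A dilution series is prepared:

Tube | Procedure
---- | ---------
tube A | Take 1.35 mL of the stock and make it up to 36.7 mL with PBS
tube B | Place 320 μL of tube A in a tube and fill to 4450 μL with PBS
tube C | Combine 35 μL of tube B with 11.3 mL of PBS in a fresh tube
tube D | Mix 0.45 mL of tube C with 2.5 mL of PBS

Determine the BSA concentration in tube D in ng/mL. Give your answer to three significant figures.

Step 1: 1.35 mL brought to 36.7 mL → factor 36.7/1.35 = 27.185
Step 2: 320 μL brought to 4450 μL → factor 4450/320 = 13.906
Step 3: 35 μL + 11.3 mL = 11335 μL total → factor 11335/35 = 323.86
Step 4: 0.45 mL + 2.5 mL = 2.95 mL total → factor 2.95/0.45 = 6.5556
Overall dilution factor = 27.185 × 13.906 × 323.86 × 6.5556 = 8.0261 × 10^5
Final = 0.500 mg/mL / 8.0261 × 10^5 = 6.230 × 10^-7 mg/mL = 0.623 ng/mL

0.623 ng/mL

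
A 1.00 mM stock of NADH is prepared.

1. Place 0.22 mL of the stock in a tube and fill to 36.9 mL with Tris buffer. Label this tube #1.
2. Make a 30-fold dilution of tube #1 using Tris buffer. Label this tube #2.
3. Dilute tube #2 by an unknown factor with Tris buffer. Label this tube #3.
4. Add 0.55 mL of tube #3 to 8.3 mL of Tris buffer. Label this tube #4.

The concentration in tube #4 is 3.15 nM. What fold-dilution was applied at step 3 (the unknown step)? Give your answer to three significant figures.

Step 1: 0.22 mL brought to 36.9 mL → factor 36.9/0.22 = 167.73
Step 2: 30-fold → factor 30
Step 3: unknown factor x
Step 4: 0.55 mL + 8.3 mL = 8.85 mL total → factor 8.85/0.55 = 16.091
Product of known-step factors = 80967
Overall factor = 1.00 mM / (3.15 nM) = 3.1746 × 10^5
x = 3.1746 × 10^5 / 80967 = 3.92

3.92-fold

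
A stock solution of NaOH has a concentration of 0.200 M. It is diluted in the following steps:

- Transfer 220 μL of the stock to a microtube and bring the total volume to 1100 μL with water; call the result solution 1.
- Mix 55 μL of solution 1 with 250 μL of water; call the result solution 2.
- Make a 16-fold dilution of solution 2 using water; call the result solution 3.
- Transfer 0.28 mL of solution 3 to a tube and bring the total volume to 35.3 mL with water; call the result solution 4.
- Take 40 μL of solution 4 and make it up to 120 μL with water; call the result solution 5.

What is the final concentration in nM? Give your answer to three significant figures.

Step 1: 220 μL brought to 1100 μL → factor 1100/220 = 5
Step 2: 55 μL + 250 μL = 305 μL total → factor 305/55 = 5.5455
Step 3: 16-fold → factor 16
Step 4: 0.28 mL brought to 35.3 mL → factor 35.3/0.28 = 126.07
Step 5: 40 μL brought to 120 μL → factor 120/40 = 3
Overall dilution factor = 5 × 5.5455 × 16 × 126.07 × 3 = 1.6779 × 10^5
Final = 0.200 M / 1.6779 × 10^5 = 1.192 × 10^-6 M = 1.19 × 10^3 nM

1.19 × 10^3 nM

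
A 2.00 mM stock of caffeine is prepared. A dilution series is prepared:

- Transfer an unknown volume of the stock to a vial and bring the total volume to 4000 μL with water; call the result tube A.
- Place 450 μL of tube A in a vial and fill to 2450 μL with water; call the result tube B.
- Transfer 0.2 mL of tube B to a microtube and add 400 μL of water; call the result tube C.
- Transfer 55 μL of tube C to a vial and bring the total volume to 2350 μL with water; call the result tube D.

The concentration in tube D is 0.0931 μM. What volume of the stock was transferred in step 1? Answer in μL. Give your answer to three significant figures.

Step 1: v brought to 4000 μL → factor = 4000 μL/v
Step 2: 450 μL brought to 2450 μL → factor 2450/450 = 5.4444
Step 3: 0.2 mL + 400 μL = 0.6 mL total → factor 0.6/0.2 = 3
Step 4: 55 μL brought to 2350 μL → factor 2350/55 = 42.727
Product of known-step factors = 697.88
Overall factor = 2.00 mM / (0.0931 μM) = 21482
Step-1 factor = 21482 / 697.88 = 30.782
v = 4000 μL / 30.782 = 130 μL

130 μL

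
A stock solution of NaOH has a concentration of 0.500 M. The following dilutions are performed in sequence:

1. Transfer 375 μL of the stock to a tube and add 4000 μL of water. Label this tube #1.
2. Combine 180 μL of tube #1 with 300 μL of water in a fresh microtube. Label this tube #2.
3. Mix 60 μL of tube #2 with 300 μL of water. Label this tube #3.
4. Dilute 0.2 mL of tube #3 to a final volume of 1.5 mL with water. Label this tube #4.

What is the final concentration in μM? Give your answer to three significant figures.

Step 1: 375 μL + 4000 μL = 4375 μL total → factor 4375/375 = 11.667
Step 2: 180 μL + 300 μL = 480 μL total → factor 480/180 = 2.6667
Step 3: 60 μL + 300 μL = 360 μL total → factor 360/60 = 6
Step 4: 0.2 mL brought to 1.5 mL → factor 1.5/0.2 = 7.5
Overall dilution factor = 11.667 × 2.6667 × 6 × 7.5 = 1400
Final = 0.500 M / 1400 = 0.0003571 M = 357 μM

357 μM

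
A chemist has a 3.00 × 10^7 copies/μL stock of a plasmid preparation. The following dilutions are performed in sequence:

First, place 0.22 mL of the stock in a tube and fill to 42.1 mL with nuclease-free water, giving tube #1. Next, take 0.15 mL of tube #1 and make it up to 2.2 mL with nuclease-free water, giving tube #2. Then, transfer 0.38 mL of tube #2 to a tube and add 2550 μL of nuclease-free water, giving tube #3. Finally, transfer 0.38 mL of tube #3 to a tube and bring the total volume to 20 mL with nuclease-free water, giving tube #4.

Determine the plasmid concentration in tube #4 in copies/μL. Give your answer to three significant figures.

26.3 copies/μL

Step 1: 0.22 mL brought to 42.1 mL → factor 42.1/0.22 = 191.36
Step 2: 0.15 mL brought to 2.2 mL → factor 2.2/0.15 = 14.667
Step 3: 0.38 mL + 2550 μL = 2.93 mL total → factor 2.93/0.38 = 7.7105
Step 4: 0.38 mL brought to 20 mL → factor 20/0.38 = 52.632
Overall dilution factor = 191.36 × 14.667 × 7.7105 × 52.632 = 1.139 × 10^6
Final = 3.00 × 10^7 copies/μL / 1.139 × 10^6 = 26.3 copies/μL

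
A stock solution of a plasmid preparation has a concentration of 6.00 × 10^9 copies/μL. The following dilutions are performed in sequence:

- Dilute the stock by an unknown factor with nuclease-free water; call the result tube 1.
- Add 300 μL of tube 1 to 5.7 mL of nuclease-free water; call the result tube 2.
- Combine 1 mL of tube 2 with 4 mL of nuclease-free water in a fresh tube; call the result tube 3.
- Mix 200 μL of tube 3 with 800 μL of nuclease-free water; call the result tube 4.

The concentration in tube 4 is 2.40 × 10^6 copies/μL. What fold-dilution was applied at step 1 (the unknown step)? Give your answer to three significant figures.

5.00-fold

Step 1: unknown factor x
Step 2: 300 μL + 5.7 mL = 6000 μL total → factor 6000/300 = 20
Step 3: 1 mL + 4 mL = 5 mL total → factor 5/1 = 5
Step 4: 200 μL + 800 μL = 1000 μL total → factor 1000/200 = 5
Product of known-step factors = 500
Overall factor = 6.00 × 10^9 copies/μL / (2.40 × 10^6 copies/μL) = 2500
x = 2500 / 500 = 5.00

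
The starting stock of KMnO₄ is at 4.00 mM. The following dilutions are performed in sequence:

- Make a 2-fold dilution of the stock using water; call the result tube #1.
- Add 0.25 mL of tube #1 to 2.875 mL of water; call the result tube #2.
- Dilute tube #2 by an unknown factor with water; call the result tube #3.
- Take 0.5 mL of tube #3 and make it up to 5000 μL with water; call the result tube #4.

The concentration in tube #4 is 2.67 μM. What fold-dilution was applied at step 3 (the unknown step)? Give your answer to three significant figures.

Step 1: 2-fold → factor 2
Step 2: 0.25 mL + 2.875 mL = 3.125 mL total → factor 3.125/0.25 = 12.5
Step 3: unknown factor x
Step 4: 0.5 mL brought to 5000 μL → factor 5/0.5 = 10
Product of known-step factors = 250
Overall factor = 4.00 mM / (2.67 μM) = 1498.1
x = 1498.1 / 250 = 5.99

5.99-fold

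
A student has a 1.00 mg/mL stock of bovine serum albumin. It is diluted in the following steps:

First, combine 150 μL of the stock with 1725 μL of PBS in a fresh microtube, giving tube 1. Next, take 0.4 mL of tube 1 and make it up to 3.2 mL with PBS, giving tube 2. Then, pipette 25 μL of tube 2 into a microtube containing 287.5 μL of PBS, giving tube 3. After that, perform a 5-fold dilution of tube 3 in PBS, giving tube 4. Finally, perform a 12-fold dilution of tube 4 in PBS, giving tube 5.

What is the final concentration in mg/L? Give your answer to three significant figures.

0.0133 mg/L

Step 1: 150 μL + 1725 μL = 1875 μL total → factor 1875/150 = 12.5
Step 2: 0.4 mL brought to 3.2 mL → factor 3.2/0.4 = 8
Step 3: 25 μL + 287.5 μL = 312.5 μL total → factor 312.5/25 = 12.5
Step 4: 5-fold → factor 5
Step 5: 12-fold → factor 12
Overall dilution factor = 12.5 × 8 × 12.5 × 5 × 12 = 75000
Final = 1.00 mg/mL / 75000 = 1.333 × 10^-5 mg/mL = 0.0133 mg/L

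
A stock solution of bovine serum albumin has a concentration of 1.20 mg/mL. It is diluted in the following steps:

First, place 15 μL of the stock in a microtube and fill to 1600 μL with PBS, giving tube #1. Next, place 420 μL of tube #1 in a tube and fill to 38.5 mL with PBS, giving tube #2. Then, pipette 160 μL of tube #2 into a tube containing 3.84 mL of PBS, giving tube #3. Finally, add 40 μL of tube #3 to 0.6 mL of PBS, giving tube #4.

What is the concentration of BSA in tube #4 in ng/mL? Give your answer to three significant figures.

Step 1: 15 μL brought to 1600 μL → factor 1600/15 = 106.67
Step 2: 420 μL brought to 38.5 mL → factor 38500/420 = 91.667
Step 3: 160 μL + 3.84 mL = 4000 μL total → factor 4000/160 = 25
Step 4: 40 μL + 0.6 mL = 640 μL total → factor 640/40 = 16
Overall dilution factor = 106.67 × 91.667 × 25 × 16 = 3.9111 × 10^6
Final = 1.20 mg/mL / 3.9111 × 10^6 = 3.068 × 10^-7 mg/mL = 0.307 ng/mL

0.307 ng/mL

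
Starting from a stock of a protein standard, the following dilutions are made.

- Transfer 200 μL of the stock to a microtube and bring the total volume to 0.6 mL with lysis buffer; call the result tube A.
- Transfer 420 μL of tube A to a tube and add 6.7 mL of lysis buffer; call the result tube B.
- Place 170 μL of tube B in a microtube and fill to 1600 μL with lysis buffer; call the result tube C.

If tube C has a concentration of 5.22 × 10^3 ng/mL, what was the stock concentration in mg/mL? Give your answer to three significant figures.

Step 1: 200 μL brought to 0.6 mL → factor 600/200 = 3
Step 2: 420 μL + 6.7 mL = 7120 μL total → factor 7120/420 = 16.952
Step 3: 170 μL brought to 1600 μL → factor 1600/170 = 9.4118
Overall dilution factor = 3 × 16.952 × 9.4118 = 478.66
Stock = 5.22 × 10^3 ng/mL × 478.66 = 2.499 × 10^6 ng/mL = 2.50 mg/mL

2.50 mg/mL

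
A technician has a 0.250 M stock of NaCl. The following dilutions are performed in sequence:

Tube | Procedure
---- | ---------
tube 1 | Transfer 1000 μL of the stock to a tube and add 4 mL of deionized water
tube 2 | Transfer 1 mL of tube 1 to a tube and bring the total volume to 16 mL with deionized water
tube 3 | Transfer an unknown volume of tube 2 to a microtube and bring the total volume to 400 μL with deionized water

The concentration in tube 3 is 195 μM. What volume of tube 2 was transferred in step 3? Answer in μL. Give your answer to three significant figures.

25.0 μL

Step 1: 1000 μL + 4 mL = 5000 μL total → factor 5000/1000 = 5
Step 2: 1 mL brought to 16 mL → factor 16/1 = 16
Step 3: v brought to 400 μL → factor = 400 μL/v
Product of known-step factors = 80
Overall factor = 0.250 M / (195 μM) = 1282.1
Step-3 factor = 1282.1 / 80 = 16.026
v = 400 μL / 16.026 = 25.0 μL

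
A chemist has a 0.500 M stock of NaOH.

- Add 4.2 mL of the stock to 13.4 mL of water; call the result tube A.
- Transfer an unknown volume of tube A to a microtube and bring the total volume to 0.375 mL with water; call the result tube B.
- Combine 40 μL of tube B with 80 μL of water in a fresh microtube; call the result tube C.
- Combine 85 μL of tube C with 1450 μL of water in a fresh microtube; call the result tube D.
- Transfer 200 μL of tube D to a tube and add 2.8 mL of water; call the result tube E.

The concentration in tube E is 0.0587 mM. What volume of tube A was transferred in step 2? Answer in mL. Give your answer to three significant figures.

Step 1: 4.2 mL + 13.4 mL = 17.6 mL total → factor 17.6/4.2 = 4.1905
Step 2: v brought to 0.375 mL → factor = 0.375 mL/v
Step 3: 40 μL + 80 μL = 120 μL total → factor 120/40 = 3
Step 4: 85 μL + 1450 μL = 1535 μL total → factor 1535/85 = 18.059
Step 5: 200 μL + 2.8 mL = 3000 μL total → factor 3000/200 = 15
Product of known-step factors = 3405.4
Overall factor = 0.500 M / (0.0587 mM) = 8517.9
Step-2 factor = 8517.9 / 3405.4 = 2.5013
v = 0.375 mL / 2.5013 = 0.150 mL

0.150 mL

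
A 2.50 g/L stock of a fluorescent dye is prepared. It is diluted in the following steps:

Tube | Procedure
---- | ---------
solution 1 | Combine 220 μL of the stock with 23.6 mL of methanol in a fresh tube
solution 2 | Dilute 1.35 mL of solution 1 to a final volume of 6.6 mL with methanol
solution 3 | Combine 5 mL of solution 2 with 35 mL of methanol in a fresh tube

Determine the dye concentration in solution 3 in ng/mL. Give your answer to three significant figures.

Step 1: 220 μL + 23.6 mL = 23820 μL total → factor 23820/220 = 108.27
Step 2: 1.35 mL brought to 6.6 mL → factor 6.6/1.35 = 4.8889
Step 3: 5 mL + 35 mL = 40 mL total → factor 40/5 = 8
Overall dilution factor = 108.27 × 4.8889 × 8 = 4234.7
Final = 2.50 g/L / 4234.7 = 0.0005904 g/L = 590 ng/mL

590 ng/mL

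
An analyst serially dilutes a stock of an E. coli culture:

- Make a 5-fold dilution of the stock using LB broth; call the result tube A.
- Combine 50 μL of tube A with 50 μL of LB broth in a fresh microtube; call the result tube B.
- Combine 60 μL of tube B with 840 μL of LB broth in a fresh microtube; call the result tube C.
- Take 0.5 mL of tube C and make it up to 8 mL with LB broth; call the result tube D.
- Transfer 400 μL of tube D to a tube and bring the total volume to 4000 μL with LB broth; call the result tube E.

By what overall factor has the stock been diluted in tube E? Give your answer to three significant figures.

Step 1: 5-fold → factor 5
Step 2: 50 μL + 50 μL = 100 μL total → factor 100/50 = 2
Step 3: 60 μL + 840 μL = 900 μL total → factor 900/60 = 15
Step 4: 0.5 mL brought to 8 mL → factor 8/0.5 = 16
Step 5: 400 μL brought to 4000 μL → factor 4000/400 = 10
Overall dilution factor = 5 × 2 × 15 × 16 × 10 = 24000

2.40 × 10^4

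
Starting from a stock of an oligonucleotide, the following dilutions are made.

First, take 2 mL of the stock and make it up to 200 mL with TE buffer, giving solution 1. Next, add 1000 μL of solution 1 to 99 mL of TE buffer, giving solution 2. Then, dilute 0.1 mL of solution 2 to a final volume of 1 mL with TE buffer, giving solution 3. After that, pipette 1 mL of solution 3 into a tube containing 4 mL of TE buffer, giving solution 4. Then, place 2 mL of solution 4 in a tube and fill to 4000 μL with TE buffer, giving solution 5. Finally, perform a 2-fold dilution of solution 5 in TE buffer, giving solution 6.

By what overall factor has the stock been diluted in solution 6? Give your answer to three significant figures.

Step 1: 2 mL brought to 200 mL → factor 200/2 = 100
Step 2: 1000 μL + 99 mL = 1 × 10^5 μL total → factor 1 × 10^5/1000 = 100
Step 3: 0.1 mL brought to 1 mL → factor 1/0.1 = 10
Step 4: 1 mL + 4 mL = 5 mL total → factor 5/1 = 5
Step 5: 2 mL brought to 4000 μL → factor 4/2 = 2
Step 6: 2-fold → factor 2
Overall dilution factor = 100 × 100 × 10 × 5 × 2 × 2 = 2 × 10^6

2.00 × 10^6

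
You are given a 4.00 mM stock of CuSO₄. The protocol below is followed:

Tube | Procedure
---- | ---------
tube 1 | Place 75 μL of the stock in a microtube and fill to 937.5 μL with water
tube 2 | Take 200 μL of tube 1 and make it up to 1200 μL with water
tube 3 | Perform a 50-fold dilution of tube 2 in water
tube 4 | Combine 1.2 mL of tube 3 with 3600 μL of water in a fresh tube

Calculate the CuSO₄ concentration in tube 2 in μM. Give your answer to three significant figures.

Step 1: 75 μL brought to 937.5 μL → factor 937.5/75 = 12.5
Step 2: 200 μL brought to 1200 μL → factor 1200/200 = 6
Dilution factor through tube 2 = 12.5 × 6 = 75
[tube 2] = 4.00 mM / 75 = 0.05333 mM = 53.3 μM

53.3 μM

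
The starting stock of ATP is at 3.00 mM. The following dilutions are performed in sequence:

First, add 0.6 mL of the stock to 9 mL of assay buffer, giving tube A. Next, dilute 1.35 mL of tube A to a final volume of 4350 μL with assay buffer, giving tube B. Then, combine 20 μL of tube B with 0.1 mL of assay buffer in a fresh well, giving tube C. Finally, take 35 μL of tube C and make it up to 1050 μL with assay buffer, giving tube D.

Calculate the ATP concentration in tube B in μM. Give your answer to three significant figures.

58.2 μM

Step 1: 0.6 mL + 9 mL = 9.6 mL total → factor 9.6/0.6 = 16
Step 2: 1.35 mL brought to 4350 μL → factor 4.35/1.35 = 3.2222
Dilution factor through tube B = 16 × 3.2222 = 51.556
[tube B] = 3.00 mM / 51.556 = 0.05819 mM = 58.2 μM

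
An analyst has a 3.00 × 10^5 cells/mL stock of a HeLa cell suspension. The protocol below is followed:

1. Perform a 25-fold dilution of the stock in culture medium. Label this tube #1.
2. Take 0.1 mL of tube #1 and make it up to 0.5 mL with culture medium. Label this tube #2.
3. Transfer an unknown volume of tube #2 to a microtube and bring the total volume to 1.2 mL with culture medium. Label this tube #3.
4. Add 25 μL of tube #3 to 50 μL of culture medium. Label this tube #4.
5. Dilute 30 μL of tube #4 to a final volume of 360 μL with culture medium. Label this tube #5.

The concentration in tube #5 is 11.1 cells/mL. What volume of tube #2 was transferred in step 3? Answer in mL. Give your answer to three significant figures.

0.200 mL

Step 1: 25-fold → factor 25
Step 2: 0.1 mL brought to 0.5 mL → factor 0.5/0.1 = 5
Step 3: v brought to 1.2 mL → factor = 1.2 mL/v
Step 4: 25 μL + 50 μL = 75 μL total → factor 75/25 = 3
Step 5: 30 μL brought to 360 μL → factor 360/30 = 12
Product of known-step factors = 4500
Overall factor = 3.00 × 10^5 cells/mL / (11.1 cells/mL) = 27027
Step-3 factor = 27027 / 4500 = 6.006
v = 1.2 mL / 6.006 = 0.200 mL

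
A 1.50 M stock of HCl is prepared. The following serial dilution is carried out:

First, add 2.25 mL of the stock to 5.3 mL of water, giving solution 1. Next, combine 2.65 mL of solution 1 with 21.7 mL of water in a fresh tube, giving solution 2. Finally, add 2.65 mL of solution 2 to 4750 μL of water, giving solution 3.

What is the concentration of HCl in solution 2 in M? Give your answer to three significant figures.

0.0486 M

Step 1: 2.25 mL + 5.3 mL = 7.55 mL total → factor 7.55/2.25 = 3.3556
Step 2: 2.65 mL + 21.7 mL = 24.35 mL total → factor 24.35/2.65 = 9.1887
Dilution factor through solution 2 = 3.3556 × 9.1887 = 30.833
[solution 2] = 1.50 M / 30.833 = 0.0486 M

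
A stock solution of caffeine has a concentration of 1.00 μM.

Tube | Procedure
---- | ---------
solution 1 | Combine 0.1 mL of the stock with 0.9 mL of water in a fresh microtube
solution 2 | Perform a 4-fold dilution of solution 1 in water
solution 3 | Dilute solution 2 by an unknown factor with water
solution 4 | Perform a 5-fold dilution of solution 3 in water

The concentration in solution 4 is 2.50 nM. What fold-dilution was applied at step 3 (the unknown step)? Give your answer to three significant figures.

Step 1: 0.1 mL + 0.9 mL = 1 mL total → factor 1/0.1 = 10
Step 2: 4-fold → factor 4
Step 3: unknown factor x
Step 4: 5-fold → factor 5
Product of known-step factors = 200
Overall factor = 1.00 μM / (2.50 nM) = 400
x = 400 / 200 = 2.00

2.00-fold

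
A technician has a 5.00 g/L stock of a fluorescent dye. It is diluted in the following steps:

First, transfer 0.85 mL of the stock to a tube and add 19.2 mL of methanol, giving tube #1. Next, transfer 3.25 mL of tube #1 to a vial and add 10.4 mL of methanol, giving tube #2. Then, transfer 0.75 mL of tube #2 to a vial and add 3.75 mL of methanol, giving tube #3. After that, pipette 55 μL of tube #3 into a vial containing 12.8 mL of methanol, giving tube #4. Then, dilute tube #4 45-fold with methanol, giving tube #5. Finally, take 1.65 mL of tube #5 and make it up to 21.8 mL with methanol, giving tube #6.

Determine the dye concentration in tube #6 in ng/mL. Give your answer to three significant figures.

Step 1: 0.85 mL + 19.2 mL = 20.05 mL total → factor 20.05/0.85 = 23.588
Step 2: 3.25 mL + 10.4 mL = 13.65 mL total → factor 13.65/3.25 = 4.2
Step 3: 0.75 mL + 3.75 mL = 4.5 mL total → factor 4.5/0.75 = 6
Step 4: 55 μL + 12.8 mL = 12855 μL total → factor 12855/55 = 233.73
Step 5: 45-fold → factor 45
Step 6: 1.65 mL brought to 21.8 mL → factor 21.8/1.65 = 13.212
Overall dilution factor = 23.588 × 4.2 × 6 × 233.73 × 45 × 13.212 = 8.2602 × 10^7
Final = 5.00 g/L / 8.2602 × 10^7 = 6.053 × 10^-8 g/L = 0.0605 ng/mL

0.0605 ng/mL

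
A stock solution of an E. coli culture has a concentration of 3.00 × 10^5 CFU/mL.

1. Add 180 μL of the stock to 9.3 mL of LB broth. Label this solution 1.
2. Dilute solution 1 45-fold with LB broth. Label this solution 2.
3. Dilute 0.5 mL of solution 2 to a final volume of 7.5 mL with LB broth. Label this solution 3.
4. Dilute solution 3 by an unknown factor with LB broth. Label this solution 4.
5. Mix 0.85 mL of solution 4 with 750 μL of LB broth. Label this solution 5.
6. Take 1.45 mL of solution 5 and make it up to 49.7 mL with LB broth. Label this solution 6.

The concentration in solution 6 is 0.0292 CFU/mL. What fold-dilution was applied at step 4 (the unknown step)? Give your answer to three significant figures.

4.48-fold

Step 1: 180 μL + 9.3 mL = 9480 μL total → factor 9480/180 = 52.667
Step 2: 45-fold → factor 45
Step 3: 0.5 mL brought to 7.5 mL → factor 7.5/0.5 = 15
Step 4: unknown factor x
Step 5: 0.85 mL + 750 μL = 1.6 mL total → factor 1.6/0.85 = 1.8824
Step 6: 1.45 mL brought to 49.7 mL → factor 49.7/1.45 = 34.276
Product of known-step factors = 2.2937 × 10^6
Overall factor = 3.00 × 10^5 CFU/mL / (0.0292 CFU/mL) = 1.0274 × 10^7
x = 1.0274 × 10^7 / 2.2937 × 10^6 = 4.48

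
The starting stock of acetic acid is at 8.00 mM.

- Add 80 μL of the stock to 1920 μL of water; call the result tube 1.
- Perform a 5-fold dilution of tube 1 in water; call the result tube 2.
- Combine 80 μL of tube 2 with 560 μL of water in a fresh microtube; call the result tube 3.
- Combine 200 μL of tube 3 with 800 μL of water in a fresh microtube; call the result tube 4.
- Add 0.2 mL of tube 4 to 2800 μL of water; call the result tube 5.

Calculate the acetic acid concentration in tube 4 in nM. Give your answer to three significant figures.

Step 1: 80 μL + 1920 μL = 2000 μL total → factor 2000/80 = 25
Step 2: 5-fold → factor 5
Step 3: 80 μL + 560 μL = 640 μL total → factor 640/80 = 8
Step 4: 200 μL + 800 μL = 1000 μL total → factor 1000/200 = 5
Dilution factor through tube 4 = 25 × 5 × 8 × 5 = 5000
[tube 4] = 8.00 mM / 5000 = 0.001600 mM = 1.60 × 10^3 nM

1.60 × 10^3 nM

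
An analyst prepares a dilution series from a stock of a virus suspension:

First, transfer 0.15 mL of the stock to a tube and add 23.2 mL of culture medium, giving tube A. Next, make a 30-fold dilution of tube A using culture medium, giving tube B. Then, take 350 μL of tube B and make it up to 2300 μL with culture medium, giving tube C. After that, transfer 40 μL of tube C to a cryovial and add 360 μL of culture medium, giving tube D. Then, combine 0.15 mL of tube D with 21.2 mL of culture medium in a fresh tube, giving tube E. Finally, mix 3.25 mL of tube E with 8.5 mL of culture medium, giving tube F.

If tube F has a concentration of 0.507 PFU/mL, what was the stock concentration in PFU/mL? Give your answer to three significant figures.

8.01 × 10^7 PFU/mL

Step 1: 0.15 mL + 23.2 mL = 23.35 mL total → factor 23.35/0.15 = 155.67
Step 2: 30-fold → factor 30
Step 3: 350 μL brought to 2300 μL → factor 2300/350 = 6.5714
Step 4: 40 μL + 360 μL = 400 μL total → factor 400/40 = 10
Step 5: 0.15 mL + 21.2 mL = 21.35 mL total → factor 21.35/0.15 = 142.33
Step 6: 3.25 mL + 8.5 mL = 11.75 mL total → factor 11.75/3.25 = 3.6154
Overall dilution factor = 155.67 × 30 × 6.5714 × 10 × 142.33 × 3.6154 = 1.5792 × 10^8
Stock = 0.507 PFU/mL × 1.5792 × 10^8 = 8.01 × 10^7 PFU/mL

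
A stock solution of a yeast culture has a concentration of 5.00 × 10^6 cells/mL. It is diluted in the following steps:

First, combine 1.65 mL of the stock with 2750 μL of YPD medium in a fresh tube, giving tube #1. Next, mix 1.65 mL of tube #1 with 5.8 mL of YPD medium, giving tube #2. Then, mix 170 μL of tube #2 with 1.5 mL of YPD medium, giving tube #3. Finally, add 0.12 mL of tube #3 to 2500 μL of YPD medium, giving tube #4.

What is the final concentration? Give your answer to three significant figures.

1.94 × 10^3 cells/mL

Step 1: 1.65 mL + 2750 μL = 4.4 mL total → factor 4.4/1.65 = 2.6667
Step 2: 1.65 mL + 5.8 mL = 7.45 mL total → factor 7.45/1.65 = 4.5152
Step 3: 170 μL + 1.5 mL = 1670 μL total → factor 1670/170 = 9.8235
Step 4: 0.12 mL + 2500 μL = 2.62 mL total → factor 2.62/0.12 = 21.833
Overall dilution factor = 2.6667 × 4.5152 × 9.8235 × 21.833 = 2582.4
Final = 5.00 × 10^6 cells/mL / 2582.4 = 1.94 × 10^3 cells/mL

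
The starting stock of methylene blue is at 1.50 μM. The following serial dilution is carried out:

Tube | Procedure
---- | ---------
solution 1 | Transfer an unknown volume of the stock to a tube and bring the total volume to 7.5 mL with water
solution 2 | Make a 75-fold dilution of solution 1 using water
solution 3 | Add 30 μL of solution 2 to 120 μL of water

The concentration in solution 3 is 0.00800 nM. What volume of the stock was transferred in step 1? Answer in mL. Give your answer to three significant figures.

Step 1: v brought to 7.5 mL → factor = 7.5 mL/v
Step 2: 75-fold → factor 75
Step 3: 30 μL + 120 μL = 150 μL total → factor 150/30 = 5
Product of known-step factors = 375
Overall factor = 1.50 μM / (0.00800 nM) = 1.875 × 10^5
Step-1 factor = 1.875 × 10^5 / 375 = 500
v = 7.5 mL / 500 = 0.0150 mL

0.0150 mL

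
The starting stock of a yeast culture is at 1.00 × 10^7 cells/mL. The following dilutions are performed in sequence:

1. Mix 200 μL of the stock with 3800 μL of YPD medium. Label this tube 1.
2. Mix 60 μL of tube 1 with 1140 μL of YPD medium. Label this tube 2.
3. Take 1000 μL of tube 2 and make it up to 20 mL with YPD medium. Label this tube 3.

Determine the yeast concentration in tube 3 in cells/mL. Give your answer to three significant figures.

1.25 × 10^3 cells/mL

Step 1: 200 μL + 3800 μL = 4000 μL total → factor 4000/200 = 20
Step 2: 60 μL + 1140 μL = 1200 μL total → factor 1200/60 = 20
Step 3: 1000 μL brought to 20 mL → factor 20000/1000 = 20
Overall dilution factor = 20 × 20 × 20 = 8000
Final = 1.00 × 10^7 cells/mL / 8000 = 1.25 × 10^3 cells/mL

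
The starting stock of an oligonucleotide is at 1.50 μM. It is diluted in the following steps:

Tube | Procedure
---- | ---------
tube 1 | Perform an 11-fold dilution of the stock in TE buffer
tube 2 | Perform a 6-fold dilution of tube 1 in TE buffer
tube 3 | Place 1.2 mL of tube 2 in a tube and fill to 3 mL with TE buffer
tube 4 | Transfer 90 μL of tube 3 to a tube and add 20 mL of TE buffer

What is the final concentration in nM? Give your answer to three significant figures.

0.0407 nM

Step 1: 11-fold → factor 11
Step 2: 6-fold → factor 6
Step 3: 1.2 mL brought to 3 mL → factor 3/1.2 = 2.5
Step 4: 90 μL + 20 mL = 20090 μL total → factor 20090/90 = 223.22
Overall dilution factor = 11 × 6 × 2.5 × 223.22 = 36832
Final = 1.50 μM / 36832 = 4.073 × 10^-5 μM = 0.0407 nM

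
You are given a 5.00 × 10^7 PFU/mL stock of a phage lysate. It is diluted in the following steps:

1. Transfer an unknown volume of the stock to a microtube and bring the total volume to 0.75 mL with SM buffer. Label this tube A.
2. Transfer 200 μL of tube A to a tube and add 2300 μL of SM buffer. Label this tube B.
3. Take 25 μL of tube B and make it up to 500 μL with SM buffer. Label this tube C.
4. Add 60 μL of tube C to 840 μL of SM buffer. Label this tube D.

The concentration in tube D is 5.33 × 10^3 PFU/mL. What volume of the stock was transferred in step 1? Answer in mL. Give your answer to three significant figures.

Step 1: v brought to 0.75 mL → factor = 0.75 mL/v
Step 2: 200 μL + 2300 μL = 2500 μL total → factor 2500/200 = 12.5
Step 3: 25 μL brought to 500 μL → factor 500/25 = 20
Step 4: 60 μL + 840 μL = 900 μL total → factor 900/60 = 15
Product of known-step factors = 3750
Overall factor = 5.00 × 10^7 PFU/mL / (5.33 × 10^3 PFU/mL) = 9380.9
Step-1 factor = 9380.9 / 3750 = 2.5016
v = 0.75 mL / 2.5016 = 0.300 mL

0.300 mL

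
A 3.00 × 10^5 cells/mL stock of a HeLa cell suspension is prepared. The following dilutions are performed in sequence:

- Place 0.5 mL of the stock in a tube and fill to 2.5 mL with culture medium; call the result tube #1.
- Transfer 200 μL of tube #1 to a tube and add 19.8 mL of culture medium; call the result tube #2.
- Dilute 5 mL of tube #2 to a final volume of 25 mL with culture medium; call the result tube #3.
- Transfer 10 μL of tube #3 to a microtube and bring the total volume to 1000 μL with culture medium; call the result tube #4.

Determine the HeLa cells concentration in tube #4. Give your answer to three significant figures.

1.20 cells/mL

Step 1: 0.5 mL brought to 2.5 mL → factor 2.5/0.5 = 5
Step 2: 200 μL + 19.8 mL = 20000 μL total → factor 20000/200 = 100
Step 3: 5 mL brought to 25 mL → factor 25/5 = 5
Step 4: 10 μL brought to 1000 μL → factor 1000/10 = 100
Overall dilution factor = 5 × 100 × 5 × 100 = 2.5 × 10^5
Final = 3.00 × 10^5 cells/mL / 2.5 × 10^5 = 1.20 cells/mL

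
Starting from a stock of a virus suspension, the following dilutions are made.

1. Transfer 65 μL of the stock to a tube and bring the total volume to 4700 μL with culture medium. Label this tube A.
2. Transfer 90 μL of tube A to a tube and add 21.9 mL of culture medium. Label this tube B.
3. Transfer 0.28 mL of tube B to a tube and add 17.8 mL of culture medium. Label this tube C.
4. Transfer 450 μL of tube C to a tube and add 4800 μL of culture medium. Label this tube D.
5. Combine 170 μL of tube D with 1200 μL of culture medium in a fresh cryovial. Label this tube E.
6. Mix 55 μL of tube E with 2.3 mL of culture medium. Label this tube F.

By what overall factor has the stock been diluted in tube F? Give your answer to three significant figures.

4.59 × 10^9

Step 1: 65 μL brought to 4700 μL → factor 4700/65 = 72.308
Step 2: 90 μL + 21.9 mL = 21990 μL total → factor 21990/90 = 244.33
Step 3: 0.28 mL + 17.8 mL = 18.08 mL total → factor 18.08/0.28 = 64.571
Step 4: 450 μL + 4800 μL = 5250 μL total → factor 5250/450 = 11.667
Step 5: 170 μL + 1200 μL = 1370 μL total → factor 1370/170 = 8.0588
Step 6: 55 μL + 2.3 mL = 2355 μL total → factor 2355/55 = 42.818
Overall dilution factor = 72.308 × 244.33 × 64.571 × 11.667 × 8.0588 × 42.818 = 4.5926 × 10^9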